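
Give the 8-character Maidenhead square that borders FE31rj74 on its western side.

FE31rj64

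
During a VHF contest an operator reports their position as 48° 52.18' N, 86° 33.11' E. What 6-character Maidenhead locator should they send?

Offset from 180°W / 90°S: lon 266.5518°, lat 138.8697°.
Field: lon ⌊266.5518/20⌋ = 13 → N; lat ⌊138.8697/10⌋ = 13 → N.
Square: lon ⌊6.5518/2⌋ = 3; lat ⌊8.8697/1⌋ = 8.
Subsquare: lon ⌊0.5518/0.0833333⌋ = 6 → g; lat ⌊0.8697/0.0416667⌋ = 20 → u.

NN38gu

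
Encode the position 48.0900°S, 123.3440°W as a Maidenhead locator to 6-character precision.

CE81hv

Offset from 180°W / 90°S: lon 56.6560°, lat 41.9100°.
Field: 56.6560/20 → 2 → C, 41.9100/10 → 4 → E; chars CE.
Square: 16.6560/2 → 8, 1.9100/1 → 1; chars 81.
Subsquare: 0.6560/0.0833333 → 7 → h, 0.9100/0.0416667 → 21 → v; chars hv.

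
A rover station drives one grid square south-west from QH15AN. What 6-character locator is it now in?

QH05xm

Longitude subsquare a = 0; −1 → -1, wraps to 23 = x, carry into square.
Longitude square 1; −1 → 0.
Latitude subsquare n = 13; −1 → 12 = m.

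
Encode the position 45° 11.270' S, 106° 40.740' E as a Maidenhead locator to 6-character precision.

Shift to the Maidenhead origin (180°W, 90°S): lon 286.6790, lat 44.8122.
Field: 286.6790/20 → 14 → O, 44.8122/10 → 4 → E; chars OE.
Square: 6.6790/2 → 3, 4.8122/1 → 4; chars 34.
Subsquare: 0.6790/0.0833333 → 8 → i, 0.8122/0.0416667 → 19 → t; chars it.

OE34it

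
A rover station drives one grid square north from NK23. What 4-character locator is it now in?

Latitude square 3; +1 → 4.
The longitude characters are unchanged.

NK24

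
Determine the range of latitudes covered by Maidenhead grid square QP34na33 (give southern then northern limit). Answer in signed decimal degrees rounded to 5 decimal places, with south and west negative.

Field Q=16, P=15: +16·20° lon, +15·10° lat → SW at lon 140°, lat 60°.
Square 3, 4: +3·2° lon, +4·1° lat → SW at lon 146°, lat 64°.
Subsquare n=13, a=0: +13·0.0833333° lon, +0·0.0416667° lat → SW at lon 147.083°, lat 64°.
Extended square 3, 3: +3·0.00833333° lon, +3·0.00416667° lat → SW at lon 147.108°, lat 64.0125°.
Cell spans 0.00833333° lon × 0.00416667° lat.
south 64.01250, north 64.01667.

64.01250, 64.01667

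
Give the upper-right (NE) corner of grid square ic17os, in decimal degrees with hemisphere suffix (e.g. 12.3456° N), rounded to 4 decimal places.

62.2083° S, 16.7500° W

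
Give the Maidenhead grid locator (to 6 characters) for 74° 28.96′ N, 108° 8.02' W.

DQ54wl

Add 180° to longitude and 90° to latitude: 71.8663, 164.4827.
Field (20°×10°, letters A–R): 71.8663/20 → 3 → D, 164.4827/10 → 16 → Q; chars DQ.
Square (2°×1°, digits 0–9): 11.8663/2 → 5, 4.4827/1 → 4; chars 54.
Subsquare (5′×2.5′, letters a–x): 1.8663/0.0833333 → 22 → w, 0.4827/0.0416667 → 11 → l; chars wl.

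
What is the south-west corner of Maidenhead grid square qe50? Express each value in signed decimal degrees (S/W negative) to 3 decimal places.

-50.000, 150.000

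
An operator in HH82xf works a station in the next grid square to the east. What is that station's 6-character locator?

HH92af

Longitude subsquare x = 23; +1 → 24, wraps to 0 = a, carry into square.
Longitude square 8; +1 → 9.
The latitude characters are unchanged.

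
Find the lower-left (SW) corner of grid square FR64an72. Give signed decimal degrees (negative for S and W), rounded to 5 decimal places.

84.55000, -67.94167

Field F=5, R=17: +5·20° lon, +17·10° lat → SW at lon -80°, lat 80°.
Square 6, 4: +6·2° lon, +4·1° lat → SW at lon -68°, lat 84°.
Subsquare a=0, n=13: +0·0.0833333° lon, +13·0.0416667° lat → SW at lon -68°, lat 84.5417°.
Extended square 7, 2: +7·0.00833333° lon, +2·0.00416667° lat → SW at lon -67.9417°, lat 84.55°.
latitude 84.55000, longitude -67.94167.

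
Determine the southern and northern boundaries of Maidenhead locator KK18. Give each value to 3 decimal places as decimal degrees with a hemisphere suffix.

18.000° N, 19.000° N

Field K=10, K=10: +10·20° lon, +10·10° lat → SW at lon 20°, lat 10°.
Square 1, 8: +1·2° lon, +8·1° lat → SW at lon 22°, lat 18°.
Cell spans 2° lon × 1° lat.
south 18.000° N, north 19.000° N.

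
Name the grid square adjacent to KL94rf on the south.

KL94re

Latitude subsquare f = 5; −1 → 4 = e.
The longitude characters are unchanged.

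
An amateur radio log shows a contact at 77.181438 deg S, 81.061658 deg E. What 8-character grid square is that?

NB02mt76

Offset from 180°W / 90°S: lon 261.06166°, lat 12.81856°.
Field: 261.06166/20 → 13 → N, 12.81856/10 → 1 → B; chars NB.
Square: 1.06166/2 → 0, 2.81856/1 → 2; chars 02.
Subsquare: 1.06166/0.0833333 → 12 → m, 0.81856/0.0416667 → 19 → t; chars mt.
Extended square: 0.06166/0.00833333 → 7, 0.02690/0.00416667 → 6; chars 76.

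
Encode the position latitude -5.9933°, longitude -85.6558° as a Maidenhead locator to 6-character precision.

Offset from 180°W / 90°S: lon 94.3442°, lat 84.0067°.
Field: 94.3442/20 → 4 → E, 84.0067/10 → 8 → I; chars EI.
Square: 14.3442/2 → 7, 4.0067/1 → 4; chars 74.
Subsquare: 0.3442/0.0833333 → 4 → e, 0.0067/0.0416667 → 0 → a; chars ea.

EI74ea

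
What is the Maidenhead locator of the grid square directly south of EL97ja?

EL96jx

Latitude subsquare a = 0; −1 → -1, wraps to 23 = x, carry into square.
Latitude square 7; −1 → 6.
The longitude characters are unchanged.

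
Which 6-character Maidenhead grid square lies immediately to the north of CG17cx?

CG18ca

Latitude subsquare x = 23; +1 → 24, wraps to 0 = a, carry into square.
Latitude square 7; +1 → 8.
The longitude characters are unchanged.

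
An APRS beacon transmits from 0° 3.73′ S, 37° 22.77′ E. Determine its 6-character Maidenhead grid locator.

Add 180° to longitude and 90° to latitude: 217.3795, 89.9378.
Field: 217.3795/20 → 10 → K, 89.9378/10 → 8 → I; chars KI.
Square: 17.3795/2 → 8, 9.9378/1 → 9; chars 89.
Subsquare: 1.3795/0.0833333 → 16 → q, 0.9378/0.0416667 → 22 → w; chars qw.

KI89qw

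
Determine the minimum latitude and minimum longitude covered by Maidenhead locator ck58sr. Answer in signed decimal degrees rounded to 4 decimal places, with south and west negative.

Field C=2, K=10: +2·20° lon, +10·10° lat → SW at lon -140°, lat 10°.
Square 5, 8: +5·2° lon, +8·1° lat → SW at lon -130°, lat 18°.
Subsquare s=18, r=17: +18·0.0833333° lon, +17·0.0416667° lat → SW at lon -128.5°, lat 18.7083°.
latitude 18.7083, longitude -128.5000.

18.7083, -128.5000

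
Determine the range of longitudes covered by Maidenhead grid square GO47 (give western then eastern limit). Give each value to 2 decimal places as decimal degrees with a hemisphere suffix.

Field G=6, O=14: +6·20° lon, +14·10° lat → SW at lon -60°, lat 50°.
Square 4, 7: +4·2° lon, +7·1° lat → SW at lon -52°, lat 57°.
Cell spans 2° lon × 1° lat.
west 52.00° W, east 50.00° W.

52.00° W, 50.00° W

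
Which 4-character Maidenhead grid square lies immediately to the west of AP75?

Longitude square 7; −1 → 6.
The latitude characters are unchanged.

AP65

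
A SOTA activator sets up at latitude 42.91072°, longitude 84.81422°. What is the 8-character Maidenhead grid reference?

NN22jv78

Shift to the Maidenhead origin (180°W, 90°S): lon 264.81422, lat 132.91072.
Field: 264.81422/20 → 13 → N, 132.91072/10 → 13 → N; chars NN.
Square: 4.81422/2 → 2, 2.91072/1 → 2; chars 22.
Subsquare: 0.81422/0.0833333 → 9 → j, 0.91072/0.0416667 → 21 → v; chars jv.
Extended square: 0.06422/0.00833333 → 7, 0.03572/0.00416667 → 8; chars 78.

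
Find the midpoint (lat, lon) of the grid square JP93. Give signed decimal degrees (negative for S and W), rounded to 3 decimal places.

Field J=9, P=15: +9·20° lon, +15·10° lat → SW at lon 0°, lat 60°.
Square 9, 3: +9·2° lon, +3·1° lat → SW at lon 18°, lat 63°.
Cell spans 2° lon × 1° lat. Centre is SW corner plus half of each.
latitude 63.500, longitude 19.000.

63.500, 19.000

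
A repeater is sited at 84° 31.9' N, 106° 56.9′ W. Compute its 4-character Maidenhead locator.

Add 180° to longitude and 90° to latitude: 73.05, 174.53.
Field (20°×10°, letters A–R): 73.05/20 → 3 → D, 174.53/10 → 17 → R; chars DR.
Square (2°×1°, digits 0–9): 13.05/2 → 6, 4.53/1 → 4; chars 64.

DR64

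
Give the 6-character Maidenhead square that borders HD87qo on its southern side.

HD87qn

Latitude subsquare o = 14; −1 → 13 = n.
The longitude characters are unchanged.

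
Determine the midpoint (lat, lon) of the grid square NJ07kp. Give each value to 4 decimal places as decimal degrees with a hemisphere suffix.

7.6458° N, 80.8750° E

Field N=13, J=9: +13·20° lon, +9·10° lat → SW at lon 80°, lat 0°.
Square 0, 7: +0·2° lon, +7·1° lat → SW at lon 80°, lat 7°.
Subsquare k=10, p=15: +10·0.0833333° lon, +15·0.0416667° lat → SW at lon 80.8333°, lat 7.625°.
Cell spans 0.0833333° lon × 0.0416667° lat. Centre is SW corner plus half of each.
latitude 7.6458° N, longitude 80.8750° E.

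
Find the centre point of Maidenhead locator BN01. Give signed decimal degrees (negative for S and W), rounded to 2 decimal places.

Field B=1, N=13: +1·20° lon, +13·10° lat → SW at lon -160°, lat 40°.
Square 0, 1: +0·2° lon, +1·1° lat → SW at lon -160°, lat 41°.
Cell spans 2° lon × 1° lat. Centre is SW corner plus half of each.
latitude 41.50, longitude -159.00.

41.50, -159.00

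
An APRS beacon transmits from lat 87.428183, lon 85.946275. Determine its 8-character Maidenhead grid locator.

Add 180° to longitude and 90° to latitude: 265.94628, 177.42818.
Field: 265.94628/20 → 13 → N, 177.42818/10 → 17 → R; chars NR.
Square: 5.94628/2 → 2, 7.42818/1 → 7; chars 27.
Subsquare: 1.94628/0.0833333 → 23 → x, 0.42818/0.0416667 → 10 → k; chars xk.
Extended square: 0.02961/0.00833333 → 3, 0.01152/0.00416667 → 2; chars 32.

NR27xk32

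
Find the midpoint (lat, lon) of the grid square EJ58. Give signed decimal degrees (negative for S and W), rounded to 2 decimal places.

Field E=4, J=9: +4·20° lon, +9·10° lat → SW at lon -100°, lat 0°.
Square 5, 8: +5·2° lon, +8·1° lat → SW at lon -90°, lat 8°.
Cell spans 2° lon × 1° lat. Centre is SW corner plus half of each.
latitude 8.50, longitude -89.00.

8.50, -89.00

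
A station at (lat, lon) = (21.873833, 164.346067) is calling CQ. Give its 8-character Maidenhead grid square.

RL21eu19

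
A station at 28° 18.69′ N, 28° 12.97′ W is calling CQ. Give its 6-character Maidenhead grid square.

Offset from 180°W / 90°S: lon 151.7838°, lat 118.3115°.
Field: 151.7838/20 → 7 → H, 118.3115/10 → 11 → L; chars HL.
Square: 11.7838/2 → 5, 8.3115/1 → 8; chars 58.
Subsquare: 1.7838/0.0833333 → 21 → v, 0.3115/0.0416667 → 7 → h; chars vh.

HL58vh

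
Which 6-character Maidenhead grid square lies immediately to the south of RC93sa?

RC92sx

Latitude subsquare a = 0; −1 → -1, wraps to 23 = x, carry into square.
Latitude square 3; −1 → 2.
The longitude characters are unchanged.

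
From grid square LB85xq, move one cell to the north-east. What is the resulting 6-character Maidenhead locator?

Longitude subsquare x = 23; +1 → 24, wraps to 0 = a, carry into square.
Longitude square 8; +1 → 9.
Latitude subsquare q = 16; +1 → 17 = r.

LB95ar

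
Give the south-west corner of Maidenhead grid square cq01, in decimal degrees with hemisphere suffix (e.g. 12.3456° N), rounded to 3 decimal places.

71.000° N, 140.000° W

Field C=2, Q=16: +2·20° lon, +16·10° lat → SW at lon -140°, lat 70°.
Square 0, 1: +0·2° lon, +1·1° lat → SW at lon -140°, lat 71°.
latitude 71.000° N, longitude 140.000° W.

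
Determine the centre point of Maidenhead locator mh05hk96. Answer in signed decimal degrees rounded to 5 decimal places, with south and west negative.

Field M=12, H=7: +12·20° lon, +7·10° lat → SW at lon 60°, lat -20°.
Square 0, 5: +0·2° lon, +5·1° lat → SW at lon 60°, lat -15°.
Subsquare h=7, k=10: +7·0.0833333° lon, +10·0.0416667° lat → SW at lon 60.5833°, lat -14.5833°.
Extended square 9, 6: +9·0.00833333° lon, +6·0.00416667° lat → SW at lon 60.6583°, lat -14.5583°.
Cell spans 0.00833333° lon × 0.00416667° lat. Centre is SW corner plus half of each.
latitude -14.55625, longitude 60.66250.

-14.55625, 60.66250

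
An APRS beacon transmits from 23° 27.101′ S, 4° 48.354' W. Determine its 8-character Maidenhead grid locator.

Offset from 180°W / 90°S: lon 175.19410°, lat 66.54832°.
Field: 175.19410/20 → 8 → I, 66.54832/10 → 6 → G; chars IG.
Square: 15.19410/2 → 7, 6.54832/1 → 6; chars 76.
Subsquare: 1.19410/0.0833333 → 14 → o, 0.54832/0.0416667 → 13 → n; chars on.
Extended square: 0.02743/0.00833333 → 3, 0.00665/0.00416667 → 1; chars 31.

IG76on31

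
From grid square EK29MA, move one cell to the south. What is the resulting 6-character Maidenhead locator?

Latitude subsquare a = 0; −1 → -1, wraps to 23 = x, carry into square.
Latitude square 9; −1 → 8.
The longitude characters are unchanged.

EK28mx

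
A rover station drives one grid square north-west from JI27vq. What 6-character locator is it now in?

Longitude subsquare v = 21; −1 → 20 = u.
Latitude subsquare q = 16; +1 → 17 = r.

JI27ur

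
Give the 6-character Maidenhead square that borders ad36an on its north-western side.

Longitude subsquare a = 0; −1 → -1, wraps to 23 = x, carry into square.
Longitude square 3; −1 → 2.
Latitude subsquare n = 13; +1 → 14 = o.

AD26xo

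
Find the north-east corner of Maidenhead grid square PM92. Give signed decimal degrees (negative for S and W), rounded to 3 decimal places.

Field P=15, M=12: +15·20° lon, +12·10° lat → SW at lon 120°, lat 30°.
Square 9, 2: +9·2° lon, +2·1° lat → SW at lon 138°, lat 32°.
Cell spans 2° lon × 1° lat. NE corner is SW corner plus one full cell.
latitude 33.000, longitude 140.000.

33.000, 140.000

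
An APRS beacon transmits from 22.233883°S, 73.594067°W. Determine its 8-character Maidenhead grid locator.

Offset from 180°W / 90°S: lon 106.40593°, lat 67.76612°.
Field (20°×10°, letters A–R): lon ⌊106.40593/20⌋ = 5 → F; lat ⌊67.76612/10⌋ = 6 → G.
Square (2°×1°, digits 0–9): lon ⌊6.40593/2⌋ = 3; lat ⌊7.76612/1⌋ = 7.
Subsquare (5′×2.5′, letters a–x): lon ⌊0.40593/0.0833333⌋ = 4 → e; lat ⌊0.76612/0.0416667⌋ = 18 → s.
Extended square (30″×15″, digits 0–9): lon ⌊0.07260/0.00833333⌋ = 8; lat ⌊0.01612/0.00416667⌋ = 3.

FG37es83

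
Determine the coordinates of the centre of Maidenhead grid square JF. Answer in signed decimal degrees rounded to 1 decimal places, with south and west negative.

-35.0, 10.0

Field J=9, F=5: +9·20° lon, +5·10° lat → SW at lon 0°, lat -40°.
Cell spans 20° lon × 10° lat. Centre is SW corner plus half of each.
latitude -35.0, longitude 10.0.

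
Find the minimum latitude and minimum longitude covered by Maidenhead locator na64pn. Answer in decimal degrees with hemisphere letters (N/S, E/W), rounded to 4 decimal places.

85.4583° S, 93.2500° E

Field N=13, A=0: +13·20° lon, +0·10° lat → SW at lon 80°, lat -90°.
Square 6, 4: +6·2° lon, +4·1° lat → SW at lon 92°, lat -86°.
Subsquare p=15, n=13: +15·0.0833333° lon, +13·0.0416667° lat → SW at lon 93.25°, lat -85.4583°.
latitude 85.4583° S, longitude 93.2500° E.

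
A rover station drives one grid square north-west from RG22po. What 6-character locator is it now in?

RG22op

Longitude subsquare p = 15; −1 → 14 = o.
Latitude subsquare o = 14; +1 → 15 = p.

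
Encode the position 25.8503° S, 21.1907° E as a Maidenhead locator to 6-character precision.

KG04od

Offset from 180°W / 90°S: lon 201.1907°, lat 64.1497°.
Field: lon ⌊201.1907/20⌋ = 10 → K; lat ⌊64.1497/10⌋ = 6 → G.
Square: lon ⌊1.1907/2⌋ = 0; lat ⌊4.1497/1⌋ = 4.
Subsquare: lon ⌊1.1907/0.0833333⌋ = 14 → o; lat ⌊0.1497/0.0416667⌋ = 3 → d.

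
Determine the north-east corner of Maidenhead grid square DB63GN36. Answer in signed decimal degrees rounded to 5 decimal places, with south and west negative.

-76.42917, -107.46667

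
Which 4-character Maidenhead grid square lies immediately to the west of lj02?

KJ92

Longitude square 0; −1 → -1, wraps to 9, carry into field.
Longitude field L = 11; −1 → 10 = K.
The latitude characters are unchanged.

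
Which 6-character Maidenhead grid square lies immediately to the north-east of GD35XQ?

GD45ar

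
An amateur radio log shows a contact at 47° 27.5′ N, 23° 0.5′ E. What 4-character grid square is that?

Offset from 180°W / 90°S: lon 203.01°, lat 137.46°.
Field: 203.01/20 → 10 → K, 137.46/10 → 13 → N; chars KN.
Square: 3.01/2 → 1, 7.46/1 → 7; chars 17.

KN17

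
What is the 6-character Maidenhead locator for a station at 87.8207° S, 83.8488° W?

Add 180° to longitude and 90° to latitude: 96.1512, 2.1793.
Field (20°×10°, letters A–R): 96.1512/20 → 4 → E, 2.1793/10 → 0 → A; chars EA.
Square (2°×1°, digits 0–9): 16.1512/2 → 8, 2.1793/1 → 2; chars 82.
Subsquare (5′×2.5′, letters a–x): 0.1512/0.0833333 → 1 → b, 0.1793/0.0416667 → 4 → e; chars be.

EA82be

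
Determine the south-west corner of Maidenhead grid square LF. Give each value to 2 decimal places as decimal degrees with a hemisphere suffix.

40.00° S, 40.00° E

Field L=11, F=5: +11·20° lon, +5·10° lat → SW at lon 40°, lat -40°.
latitude 40.00° S, longitude 40.00° E.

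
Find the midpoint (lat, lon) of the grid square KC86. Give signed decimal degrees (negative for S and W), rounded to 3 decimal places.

Field K=10, C=2: +10·20° lon, +2·10° lat → SW at lon 20°, lat -70°.
Square 8, 6: +8·2° lon, +6·1° lat → SW at lon 36°, lat -64°.
Cell spans 2° lon × 1° lat. Centre is SW corner plus half of each.
latitude -63.500, longitude 37.000.

-63.500, 37.000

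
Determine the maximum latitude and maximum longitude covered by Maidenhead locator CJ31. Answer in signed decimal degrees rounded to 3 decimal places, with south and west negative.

2.000, -132.000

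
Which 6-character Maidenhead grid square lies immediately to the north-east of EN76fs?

Longitude subsquare f = 5; +1 → 6 = g.
Latitude subsquare s = 18; +1 → 19 = t.

EN76gt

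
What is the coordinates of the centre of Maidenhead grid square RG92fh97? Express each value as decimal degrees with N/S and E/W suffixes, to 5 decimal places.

27.67708° S, 178.49583° E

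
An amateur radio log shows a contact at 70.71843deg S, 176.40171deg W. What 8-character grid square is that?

Shift to the Maidenhead origin (180°W, 90°S): lon 3.59829, lat 19.28157.
Field: 3.59829/20 → 0 → A, 19.28157/10 → 1 → B; chars AB.
Square: 3.59829/2 → 1, 9.28157/1 → 9; chars 19.
Subsquare: 1.59829/0.0833333 → 19 → t, 0.28157/0.0416667 → 6 → g; chars tg.
Extended square: 0.01496/0.00833333 → 1, 0.03157/0.00416667 → 7; chars 17.

AB19tg17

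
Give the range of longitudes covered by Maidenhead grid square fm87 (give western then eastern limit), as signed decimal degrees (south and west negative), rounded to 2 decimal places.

-64.00, -62.00

Field F=5, M=12: +5·20° lon, +12·10° lat → SW at lon -80°, lat 30°.
Square 8, 7: +8·2° lon, +7·1° lat → SW at lon -64°, lat 37°.
Cell spans 2° lon × 1° lat.
west -64.00, east -62.00.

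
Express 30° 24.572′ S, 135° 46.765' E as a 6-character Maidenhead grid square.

PF79vo

Add 180° to longitude and 90° to latitude: 315.7794, 59.5905.
Field: 315.7794/20 → 15 → P, 59.5905/10 → 5 → F; chars PF.
Square: 15.7794/2 → 7, 9.5905/1 → 9; chars 79.
Subsquare: 1.7794/0.0833333 → 21 → v, 0.5905/0.0416667 → 14 → o; chars vo.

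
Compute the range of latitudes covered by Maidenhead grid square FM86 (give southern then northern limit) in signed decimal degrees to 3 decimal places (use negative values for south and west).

36.000, 37.000

Field F=5, M=12: +5·20° lon, +12·10° lat → SW at lon -80°, lat 30°.
Square 8, 6: +8·2° lon, +6·1° lat → SW at lon -64°, lat 36°.
Cell spans 2° lon × 1° lat.
south 36.000, north 37.000.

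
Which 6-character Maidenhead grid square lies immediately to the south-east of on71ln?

Longitude subsquare l = 11; +1 → 12 = m.
Latitude subsquare n = 13; −1 → 12 = m.

ON71mm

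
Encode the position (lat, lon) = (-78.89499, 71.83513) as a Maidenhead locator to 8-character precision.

MB51wc05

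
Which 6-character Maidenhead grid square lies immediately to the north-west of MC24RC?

MC24qd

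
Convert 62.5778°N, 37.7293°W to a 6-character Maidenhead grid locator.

Add 180° to longitude and 90° to latitude: 142.2707, 152.5778.
Field: 142.2707/20 → 7 → H, 152.5778/10 → 15 → P; chars HP.
Square: 2.2707/2 → 1, 2.5778/1 → 2; chars 12.
Subsquare: 0.2707/0.0833333 → 3 → d, 0.5778/0.0416667 → 13 → n; chars dn.

HP12dn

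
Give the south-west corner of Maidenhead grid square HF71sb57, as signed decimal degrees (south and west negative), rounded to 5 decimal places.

Field H=7, F=5: +7·20° lon, +5·10° lat → SW at lon -40°, lat -40°.
Square 7, 1: +7·2° lon, +1·1° lat → SW at lon -26°, lat -39°.
Subsquare s=18, b=1: +18·0.0833333° lon, +1·0.0416667° lat → SW at lon -24.5°, lat -38.9583°.
Extended square 5, 7: +5·0.00833333° lon, +7·0.00416667° lat → SW at lon -24.4583°, lat -38.9292°.
latitude -38.92917, longitude -24.45833.

-38.92917, -24.45833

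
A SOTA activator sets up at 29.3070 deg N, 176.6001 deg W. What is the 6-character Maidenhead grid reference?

AL19qh

Offset from 180°W / 90°S: lon 3.3999°, lat 119.3070°.
Field: 3.3999/20 → 0 → A, 119.3070/10 → 11 → L; chars AL.
Square: 3.3999/2 → 1, 9.3070/1 → 9; chars 19.
Subsquare: 1.3999/0.0833333 → 16 → q, 0.3070/0.0416667 → 7 → h; chars qh.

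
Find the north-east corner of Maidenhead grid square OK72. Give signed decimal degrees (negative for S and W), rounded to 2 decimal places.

13.00, 116.00

Field O=14, K=10: +14·20° lon, +10·10° lat → SW at lon 100°, lat 10°.
Square 7, 2: +7·2° lon, +2·1° lat → SW at lon 114°, lat 12°.
Cell spans 2° lon × 1° lat. NE corner is SW corner plus one full cell.
latitude 13.00, longitude 116.00.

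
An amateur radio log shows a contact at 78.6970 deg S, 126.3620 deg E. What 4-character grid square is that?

PB31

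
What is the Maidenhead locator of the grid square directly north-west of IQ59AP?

Longitude subsquare a = 0; −1 → -1, wraps to 23 = x, carry into square.
Longitude square 5; −1 → 4.
Latitude subsquare p = 15; +1 → 16 = q.

IQ49xq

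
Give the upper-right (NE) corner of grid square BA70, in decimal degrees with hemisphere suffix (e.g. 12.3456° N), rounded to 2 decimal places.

89.00° S, 144.00° W

Field B=1, A=0: +1·20° lon, +0·10° lat → SW at lon -160°, lat -90°.
Square 7, 0: +7·2° lon, +0·1° lat → SW at lon -146°, lat -90°.
Cell spans 2° lon × 1° lat. NE corner is SW corner plus one full cell.
latitude 89.00° S, longitude 144.00° W.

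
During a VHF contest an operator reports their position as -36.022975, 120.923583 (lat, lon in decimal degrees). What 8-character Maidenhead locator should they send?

PF03lx04

Shift to the Maidenhead origin (180°W, 90°S): lon 300.92358, lat 53.97702.
Field: 300.92358/20 → 15 → P, 53.97702/10 → 5 → F; chars PF.
Square: 0.92358/2 → 0, 3.97702/1 → 3; chars 03.
Subsquare: 0.92358/0.0833333 → 11 → l, 0.97702/0.0416667 → 23 → x; chars lx.
Extended square: 0.00692/0.00833333 → 0, 0.01869/0.00416667 → 4; chars 04.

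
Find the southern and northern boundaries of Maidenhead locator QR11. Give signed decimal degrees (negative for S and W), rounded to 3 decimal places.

Field Q=16, R=17: +16·20° lon, +17·10° lat → SW at lon 140°, lat 80°.
Square 1, 1: +1·2° lon, +1·1° lat → SW at lon 142°, lat 81°.
Cell spans 2° lon × 1° lat.
south 81.000, north 82.000.

81.000, 82.000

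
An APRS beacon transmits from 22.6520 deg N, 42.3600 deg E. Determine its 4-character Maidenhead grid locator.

LL12

Offset from 180°W / 90°S: lon 222.36°, lat 112.65°.
Field (20°×10°, letters A–R): lon ⌊222.36/20⌋ = 11 → L; lat ⌊112.65/10⌋ = 11 → L.
Square (2°×1°, digits 0–9): lon ⌊2.36/2⌋ = 1; lat ⌊2.65/1⌋ = 2.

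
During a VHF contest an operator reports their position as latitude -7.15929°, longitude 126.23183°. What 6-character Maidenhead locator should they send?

Add 180° to longitude and 90° to latitude: 306.2318, 82.8407.
Field: lon ⌊306.2318/20⌋ = 15 → P; lat ⌊82.8407/10⌋ = 8 → I.
Square: lon ⌊6.2318/2⌋ = 3; lat ⌊2.8407/1⌋ = 2.
Subsquare: lon ⌊0.2318/0.0833333⌋ = 2 → c; lat ⌊0.8407/0.0416667⌋ = 20 → u.

PI32cu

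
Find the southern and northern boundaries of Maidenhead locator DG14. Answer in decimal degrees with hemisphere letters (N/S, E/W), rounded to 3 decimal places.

Field D=3, G=6: +3·20° lon, +6·10° lat → SW at lon -120°, lat -30°.
Square 1, 4: +1·2° lon, +4·1° lat → SW at lon -118°, lat -26°.
Cell spans 2° lon × 1° lat.
south 26.000° S, north 25.000° S.

26.000° S, 25.000° S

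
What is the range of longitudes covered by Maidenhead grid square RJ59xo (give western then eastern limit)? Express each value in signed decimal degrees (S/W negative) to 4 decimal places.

171.9167, 172.0000

Field R=17, J=9: +17·20° lon, +9·10° lat → SW at lon 160°, lat 0°.
Square 5, 9: +5·2° lon, +9·1° lat → SW at lon 170°, lat 9°.
Subsquare x=23, o=14: +23·0.0833333° lon, +14·0.0416667° lat → SW at lon 171.917°, lat 9.58333°.
Cell spans 0.0833333° lon × 0.0416667° lat.
west 171.9167, east 172.0000.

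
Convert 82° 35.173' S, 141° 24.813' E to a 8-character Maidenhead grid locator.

QA07qj99

Shift to the Maidenhead origin (180°W, 90°S): lon 321.41355, lat 7.41378.
Field (20°×10°, letters A–R): 321.41355/20 → 16 → Q, 7.41378/10 → 0 → A; chars QA.
Square (2°×1°, digits 0–9): 1.41355/2 → 0, 7.41378/1 → 7; chars 07.
Subsquare (5′×2.5′, letters a–x): 1.41355/0.0833333 → 16 → q, 0.41378/0.0416667 → 9 → j; chars qj.
Extended square (30″×15″, digits 0–9): 0.08022/0.00833333 → 9, 0.03878/0.00416667 → 9; chars 99.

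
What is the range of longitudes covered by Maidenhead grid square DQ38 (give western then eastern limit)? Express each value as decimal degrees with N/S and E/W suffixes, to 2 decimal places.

114.00° W, 112.00° W

Field D=3, Q=16: +3·20° lon, +16·10° lat → SW at lon -120°, lat 70°.
Square 3, 8: +3·2° lon, +8·1° lat → SW at lon -114°, lat 78°.
Cell spans 2° lon × 1° lat.
west 114.00° W, east 112.00° W.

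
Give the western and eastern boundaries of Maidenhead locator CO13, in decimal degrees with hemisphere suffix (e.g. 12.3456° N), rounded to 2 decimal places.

138.00° W, 136.00° W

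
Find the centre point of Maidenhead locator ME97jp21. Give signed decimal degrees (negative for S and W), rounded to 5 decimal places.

Field M=12, E=4: +12·20° lon, +4·10° lat → SW at lon 60°, lat -50°.
Square 9, 7: +9·2° lon, +7·1° lat → SW at lon 78°, lat -43°.
Subsquare j=9, p=15: +9·0.0833333° lon, +15·0.0416667° lat → SW at lon 78.75°, lat -42.375°.
Extended square 2, 1: +2·0.00833333° lon, +1·0.00416667° lat → SW at lon 78.7667°, lat -42.3708°.
Cell spans 0.00833333° lon × 0.00416667° lat. Centre is SW corner plus half of each.
latitude -42.36875, longitude 78.77083.

-42.36875, 78.77083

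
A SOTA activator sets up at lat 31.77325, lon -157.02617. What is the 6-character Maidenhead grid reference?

Add 180° to longitude and 90° to latitude: 22.9738, 121.7733.
Field (20°×10°, letters A–R): 22.9738/20 → 1 → B, 121.7733/10 → 12 → M; chars BM.
Square (2°×1°, digits 0–9): 2.9738/2 → 1, 1.7733/1 → 1; chars 11.
Subsquare (5′×2.5′, letters a–x): 0.9738/0.0833333 → 11 → l, 0.7733/0.0416667 → 18 → s; chars ls.

BM11ls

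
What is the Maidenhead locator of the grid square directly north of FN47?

FN48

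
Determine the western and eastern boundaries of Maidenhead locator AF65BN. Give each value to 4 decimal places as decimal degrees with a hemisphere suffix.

Field A=0, F=5: +0·20° lon, +5·10° lat → SW at lon -180°, lat -40°.
Square 6, 5: +6·2° lon, +5·1° lat → SW at lon -168°, lat -35°.
Subsquare b=1, n=13: +1·0.0833333° lon, +13·0.0416667° lat → SW at lon -167.917°, lat -34.4583°.
Cell spans 0.0833333° lon × 0.0416667° lat.
west 167.9167° W, east 167.8333° W.

167.9167° W, 167.8333° W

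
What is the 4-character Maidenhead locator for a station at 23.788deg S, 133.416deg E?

PG66

Offset from 180°W / 90°S: lon 313.42°, lat 66.21°.
Field: 313.42/20 → 15 → P, 66.21/10 → 6 → G; chars PG.
Square: 13.42/2 → 6, 6.21/1 → 6; chars 66.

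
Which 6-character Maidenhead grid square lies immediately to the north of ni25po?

Latitude subsquare o = 14; +1 → 15 = p.
The longitude characters are unchanged.

NI25pp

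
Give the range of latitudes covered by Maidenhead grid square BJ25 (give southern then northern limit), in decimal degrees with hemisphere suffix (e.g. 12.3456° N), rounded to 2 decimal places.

Field B=1, J=9: +1·20° lon, +9·10° lat → SW at lon -160°, lat 0°.
Square 2, 5: +2·2° lon, +5·1° lat → SW at lon -156°, lat 5°.
Cell spans 2° lon × 1° lat.
south 5.00° N, north 6.00° N.

5.00° N, 6.00° N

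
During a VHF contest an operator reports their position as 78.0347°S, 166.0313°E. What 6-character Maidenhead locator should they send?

RB31ax

Add 180° to longitude and 90° to latitude: 346.0313, 11.9653.
Field: 346.0313/20 → 17 → R, 11.9653/10 → 1 → B; chars RB.
Square: 6.0313/2 → 3, 1.9653/1 → 1; chars 31.
Subsquare: 0.0313/0.0833333 → 0 → a, 0.9653/0.0416667 → 23 → x; chars ax.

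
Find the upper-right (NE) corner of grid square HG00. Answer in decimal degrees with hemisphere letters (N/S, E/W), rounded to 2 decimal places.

29.00° S, 38.00° W

Field H=7, G=6: +7·20° lon, +6·10° lat → SW at lon -40°, lat -30°.
Square 0, 0: +0·2° lon, +0·1° lat → SW at lon -40°, lat -30°.
Cell spans 2° lon × 1° lat. NE corner is SW corner plus one full cell.
latitude 29.00° S, longitude 38.00° W.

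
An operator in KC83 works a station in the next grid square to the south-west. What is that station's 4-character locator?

Longitude square 8; −1 → 7.
Latitude square 3; −1 → 2.

KC72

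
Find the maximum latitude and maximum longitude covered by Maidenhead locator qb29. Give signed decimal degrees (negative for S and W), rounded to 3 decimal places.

-70.000, 146.000

Field Q=16, B=1: +16·20° lon, +1·10° lat → SW at lon 140°, lat -80°.
Square 2, 9: +2·2° lon, +9·1° lat → SW at lon 144°, lat -71°.
Cell spans 2° lon × 1° lat. NE corner is SW corner plus one full cell.
latitude -70.000, longitude 146.000.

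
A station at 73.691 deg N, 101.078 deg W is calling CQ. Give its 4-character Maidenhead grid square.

Add 180° to longitude and 90° to latitude: 78.92, 163.69.
Field: lon ⌊78.92/20⌋ = 3 → D; lat ⌊163.69/10⌋ = 16 → Q.
Square: lon ⌊18.92/2⌋ = 9; lat ⌊3.69/1⌋ = 3.

DQ93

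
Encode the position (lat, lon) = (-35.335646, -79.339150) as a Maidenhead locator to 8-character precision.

FF04hp99

Offset from 180°W / 90°S: lon 100.66085°, lat 54.66435°.
Field (20°×10°, letters A–R): lon ⌊100.66085/20⌋ = 5 → F; lat ⌊54.66435/10⌋ = 5 → F.
Square (2°×1°, digits 0–9): lon ⌊0.66085/2⌋ = 0; lat ⌊4.66435/1⌋ = 4.
Subsquare (5′×2.5′, letters a–x): lon ⌊0.66085/0.0833333⌋ = 7 → h; lat ⌊0.66435/0.0416667⌋ = 15 → p.
Extended square (30″×15″, digits 0–9): lon ⌊0.07752/0.00833333⌋ = 9; lat ⌊0.03935/0.00416667⌋ = 9.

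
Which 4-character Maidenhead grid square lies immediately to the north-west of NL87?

Longitude square 8; −1 → 7.
Latitude square 7; +1 → 8.

NL78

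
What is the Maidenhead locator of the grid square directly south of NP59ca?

NP58cx

Latitude subsquare a = 0; −1 → -1, wraps to 23 = x, carry into square.
Latitude square 9; −1 → 8.
The longitude characters are unchanged.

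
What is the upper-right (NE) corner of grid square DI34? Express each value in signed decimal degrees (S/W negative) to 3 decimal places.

-5.000, -112.000

Field D=3, I=8: +3·20° lon, +8·10° lat → SW at lon -120°, lat -10°.
Square 3, 4: +3·2° lon, +4·1° lat → SW at lon -114°, lat -6°.
Cell spans 2° lon × 1° lat. NE corner is SW corner plus one full cell.
latitude -5.000, longitude -112.000.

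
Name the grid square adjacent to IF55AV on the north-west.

Longitude subsquare a = 0; −1 → -1, wraps to 23 = x, carry into square.
Longitude square 5; −1 → 4.
Latitude subsquare v = 21; +1 → 22 = w.

IF45xw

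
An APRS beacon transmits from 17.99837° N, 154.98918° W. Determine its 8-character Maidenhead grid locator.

BK27mx19

Add 180° to longitude and 90° to latitude: 25.01082, 107.99837.
Field: lon ⌊25.01082/20⌋ = 1 → B; lat ⌊107.99837/10⌋ = 10 → K.
Square: lon ⌊5.01082/2⌋ = 2; lat ⌊7.99837/1⌋ = 7.
Subsquare: lon ⌊1.01082/0.0833333⌋ = 12 → m; lat ⌊0.99837/0.0416667⌋ = 23 → x.
Extended square: lon ⌊0.01082/0.00833333⌋ = 1; lat ⌊0.04004/0.00416667⌋ = 9.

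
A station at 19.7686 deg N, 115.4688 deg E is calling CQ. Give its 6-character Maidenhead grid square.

OK79rs

Offset from 180°W / 90°S: lon 295.4688°, lat 109.7686°.
Field: lon ⌊295.4688/20⌋ = 14 → O; lat ⌊109.7686/10⌋ = 10 → K.
Square: lon ⌊15.4688/2⌋ = 7; lat ⌊9.7686/1⌋ = 9.
Subsquare: lon ⌊1.4688/0.0833333⌋ = 17 → r; lat ⌊0.7686/0.0416667⌋ = 18 → s.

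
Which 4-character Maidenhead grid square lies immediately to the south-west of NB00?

Longitude square 0; −1 → -1, wraps to 9, carry into field.
Longitude field N = 13; −1 → 12 = M.
Latitude square 0; −1 → -1, wraps to 9, carry into field.
Latitude field B = 1; −1 → 0 = A.

MA99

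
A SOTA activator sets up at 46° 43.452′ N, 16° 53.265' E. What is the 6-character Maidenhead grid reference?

Add 180° to longitude and 90° to latitude: 196.8878, 136.7242.
Field: lon ⌊196.8878/20⌋ = 9 → J; lat ⌊136.7242/10⌋ = 13 → N.
Square: lon ⌊16.8878/2⌋ = 8; lat ⌊6.7242/1⌋ = 6.
Subsquare: lon ⌊0.8878/0.0833333⌋ = 10 → k; lat ⌊0.7242/0.0416667⌋ = 17 → r.

JN86kr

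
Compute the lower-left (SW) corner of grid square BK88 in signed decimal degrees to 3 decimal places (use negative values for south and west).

Field B=1, K=10: +1·20° lon, +10·10° lat → SW at lon -160°, lat 10°.
Square 8, 8: +8·2° lon, +8·1° lat → SW at lon -144°, lat 18°.
latitude 18.000, longitude -144.000.

18.000, -144.000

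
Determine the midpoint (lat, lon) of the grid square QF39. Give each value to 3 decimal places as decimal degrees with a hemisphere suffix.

30.500° S, 147.000° E

Field Q=16, F=5: +16·20° lon, +5·10° lat → SW at lon 140°, lat -40°.
Square 3, 9: +3·2° lon, +9·1° lat → SW at lon 146°, lat -31°.
Cell spans 2° lon × 1° lat. Centre is SW corner plus half of each.
latitude 30.500° S, longitude 147.000° E.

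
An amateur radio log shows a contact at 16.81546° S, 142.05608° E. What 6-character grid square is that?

QH13ae

Shift to the Maidenhead origin (180°W, 90°S): lon 322.0561, lat 73.1845.
Field: lon ⌊322.0561/20⌋ = 16 → Q; lat ⌊73.1845/10⌋ = 7 → H.
Square: lon ⌊2.0561/2⌋ = 1; lat ⌊3.1845/1⌋ = 3.
Subsquare: lon ⌊0.0561/0.0833333⌋ = 0 → a; lat ⌊0.1845/0.0416667⌋ = 4 → e.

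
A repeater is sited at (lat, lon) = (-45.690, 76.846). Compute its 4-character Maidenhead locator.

Offset from 180°W / 90°S: lon 256.85°, lat 44.31°.
Field: 256.85/20 → 12 → M, 44.31/10 → 4 → E; chars ME.
Square: 16.85/2 → 8, 4.31/1 → 4; chars 84.

ME84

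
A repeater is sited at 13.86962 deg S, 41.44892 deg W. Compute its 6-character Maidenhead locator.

Offset from 180°W / 90°S: lon 138.5511°, lat 76.1304°.
Field (20°×10°, letters A–R): 138.5511/20 → 6 → G, 76.1304/10 → 7 → H; chars GH.
Square (2°×1°, digits 0–9): 18.5511/2 → 9, 6.1304/1 → 6; chars 96.
Subsquare (5′×2.5′, letters a–x): 0.5511/0.0833333 → 6 → g, 0.1304/0.0416667 → 3 → d; chars gd.

GH96gd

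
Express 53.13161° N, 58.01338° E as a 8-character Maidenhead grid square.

LO93ad11

Add 180° to longitude and 90° to latitude: 238.01338, 143.13161.
Field: 238.01338/20 → 11 → L, 143.13161/10 → 14 → O; chars LO.
Square: 18.01338/2 → 9, 3.13161/1 → 3; chars 93.
Subsquare: 0.01338/0.0833333 → 0 → a, 0.13161/0.0416667 → 3 → d; chars ad.
Extended square: 0.01338/0.00833333 → 1, 0.00661/0.00416667 → 1; chars 11.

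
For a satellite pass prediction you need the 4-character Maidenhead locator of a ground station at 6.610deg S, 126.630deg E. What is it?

PI33

Shift to the Maidenhead origin (180°W, 90°S): lon 306.63, lat 83.39.
Field: 306.63/20 → 15 → P, 83.39/10 → 8 → I; chars PI.
Square: 6.63/2 → 3, 3.39/1 → 3; chars 33.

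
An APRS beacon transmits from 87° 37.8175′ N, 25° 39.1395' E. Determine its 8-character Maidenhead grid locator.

KR27tp81

Offset from 180°W / 90°S: lon 205.65232°, lat 177.63029°.
Field: lon ⌊205.65232/20⌋ = 10 → K; lat ⌊177.63029/10⌋ = 17 → R.
Square: lon ⌊5.65232/2⌋ = 2; lat ⌊7.63029/1⌋ = 7.
Subsquare: lon ⌊1.65232/0.0833333⌋ = 19 → t; lat ⌊0.63029/0.0416667⌋ = 15 → p.
Extended square: lon ⌊0.06899/0.00833333⌋ = 8; lat ⌊0.00529/0.00416667⌋ = 1.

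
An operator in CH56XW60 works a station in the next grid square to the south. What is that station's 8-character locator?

CH56xv69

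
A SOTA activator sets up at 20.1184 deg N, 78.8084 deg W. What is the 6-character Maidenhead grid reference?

Shift to the Maidenhead origin (180°W, 90°S): lon 101.1916, lat 110.1184.
Field: 101.1916/20 → 5 → F, 110.1184/10 → 11 → L; chars FL.
Square: 1.1916/2 → 0, 0.1184/1 → 0; chars 00.
Subsquare: 1.1916/0.0833333 → 14 → o, 0.1184/0.0416667 → 2 → c; chars oc.

FL00oc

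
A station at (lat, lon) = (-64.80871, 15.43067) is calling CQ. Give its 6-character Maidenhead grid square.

JC75re

Add 180° to longitude and 90° to latitude: 195.4307, 25.1913.
Field: 195.4307/20 → 9 → J, 25.1913/10 → 2 → C; chars JC.
Square: 15.4307/2 → 7, 5.1913/1 → 5; chars 75.
Subsquare: 1.4307/0.0833333 → 17 → r, 0.1913/0.0416667 → 4 → e; chars re.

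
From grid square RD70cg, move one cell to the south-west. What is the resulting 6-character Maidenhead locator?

RD70bf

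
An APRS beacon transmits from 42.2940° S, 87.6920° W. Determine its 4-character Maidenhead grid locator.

EE67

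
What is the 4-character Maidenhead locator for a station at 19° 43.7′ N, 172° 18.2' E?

RK69

Shift to the Maidenhead origin (180°W, 90°S): lon 352.30, lat 109.73.
Field: lon ⌊352.30/20⌋ = 17 → R; lat ⌊109.73/10⌋ = 10 → K.
Square: lon ⌊12.30/2⌋ = 6; lat ⌊9.73/1⌋ = 9.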